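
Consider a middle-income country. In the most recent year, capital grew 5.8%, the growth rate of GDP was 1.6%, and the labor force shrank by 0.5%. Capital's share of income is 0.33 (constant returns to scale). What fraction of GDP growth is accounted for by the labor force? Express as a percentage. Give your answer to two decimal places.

-20.94%

Labor's share = 1 − 0.33 = 0.67.
The labor force contributed 0.67 × (-0.5) = -0.335 pp.
Share of growth = -0.335 / 1.6 × 100 = -20.9375%.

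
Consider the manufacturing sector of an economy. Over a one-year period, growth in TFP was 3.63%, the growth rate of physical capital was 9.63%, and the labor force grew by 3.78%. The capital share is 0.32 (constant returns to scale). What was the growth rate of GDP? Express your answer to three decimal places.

Labor's share = 1 − 0.32 = 0.68.
Physical capital: 0.32 × 9.63 = 3.0816 pp.
The labor force: 0.68 × 3.78 = 2.5704 pp.
Output growth = 3.63 + 5.652 = 9.282%.

9.282%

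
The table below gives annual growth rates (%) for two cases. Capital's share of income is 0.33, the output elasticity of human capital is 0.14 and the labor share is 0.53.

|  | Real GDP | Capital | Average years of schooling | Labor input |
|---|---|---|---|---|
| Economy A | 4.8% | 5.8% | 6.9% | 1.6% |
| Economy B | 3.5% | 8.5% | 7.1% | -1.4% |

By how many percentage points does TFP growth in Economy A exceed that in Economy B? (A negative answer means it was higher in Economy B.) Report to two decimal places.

Labor's share = 1 − 0.33 − 0.14 = 0.53.
Economy A: TFP = 4.8 − 1.914 − 0.966 − 0.848 = 1.072%.
Economy B: TFP = 3.5 − 2.805 − 0.994 + 0.742 = 0.443%.
Difference = 1.072 − (0.443) = 0.629 pp.

0.63 percentage points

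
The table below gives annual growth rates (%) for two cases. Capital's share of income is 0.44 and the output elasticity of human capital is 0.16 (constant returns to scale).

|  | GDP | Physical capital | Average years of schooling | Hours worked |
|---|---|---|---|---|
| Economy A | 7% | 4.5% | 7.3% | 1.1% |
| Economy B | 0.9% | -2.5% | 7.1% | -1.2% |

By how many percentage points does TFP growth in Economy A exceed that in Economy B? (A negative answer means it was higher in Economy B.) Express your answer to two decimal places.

Labor's share = 1 − 0.44 − 0.16 = 0.4.
Economy A: TFP = 7 − 1.98 − 1.168 − 0.44 = 3.412%.
Economy B: TFP = 0.9 + 1.1 − 1.136 + 0.48 = 1.344%.
Difference = 3.412 − (1.344) = 2.068 pp.

2.07 percentage points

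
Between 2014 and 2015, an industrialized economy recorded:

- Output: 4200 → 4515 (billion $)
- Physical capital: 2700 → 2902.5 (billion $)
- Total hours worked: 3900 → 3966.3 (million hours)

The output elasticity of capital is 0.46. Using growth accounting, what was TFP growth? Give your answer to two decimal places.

Output growth = (4515 − 4200) / 4200 = 7.5%.
Physical capital growth = (2902.5 − 2700) / 2700 = 7.5%.
Total hours worked growth = (3966.3 − 3900) / 3900 = 1.7%.
Labor's share = 1 − 0.46 = 0.54.
Physical capital: 0.46 × 7.5 = 3.45 pp.
Total hours worked: 0.54 × 1.7 = 0.918 pp.
TFP growth = 7.5 − 4.368 = 3.132%.

3.13%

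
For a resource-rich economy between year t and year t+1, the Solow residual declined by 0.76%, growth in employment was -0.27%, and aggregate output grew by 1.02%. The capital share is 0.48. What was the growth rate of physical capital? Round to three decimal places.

Labor's share = 1 − 0.48 = 0.52.
gY = gA + 0.52×(-0.27) + 0.48×g.
0.48×g = 1.02 + 0.76 + 0.1404 = 1.9204.
g = 1.9204 / 0.48 = 4.00083%.

4.001%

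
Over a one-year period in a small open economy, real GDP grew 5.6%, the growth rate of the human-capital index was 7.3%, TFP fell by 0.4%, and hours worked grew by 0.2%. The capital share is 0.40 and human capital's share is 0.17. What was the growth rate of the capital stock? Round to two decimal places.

The capital stock growth was 11.68%.

Labor's share = 1 − 0.4 − 0.17 = 0.43.
gY = gA + 0.17×7.3 + 0.43×0.2 + 0.4×g.
0.4×g = 5.6 + 0.4 − 1.327 = 4.673.
g = 4.673 / 0.4 = 11.6825%.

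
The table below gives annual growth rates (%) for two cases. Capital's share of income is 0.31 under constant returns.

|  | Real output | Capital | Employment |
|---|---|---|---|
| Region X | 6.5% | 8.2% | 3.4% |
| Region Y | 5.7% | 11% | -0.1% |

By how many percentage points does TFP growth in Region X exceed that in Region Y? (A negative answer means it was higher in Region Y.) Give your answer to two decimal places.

-0.75 percentage points

Labor's share = 1 − 0.31 = 0.69.
Region X: TFP = 6.5 − 2.542 − 2.346 = 1.612%.
Region Y: TFP = 5.7 − 3.41 + 0.069 = 2.359%.
Difference = 1.612 − (2.359) = -0.747 pp.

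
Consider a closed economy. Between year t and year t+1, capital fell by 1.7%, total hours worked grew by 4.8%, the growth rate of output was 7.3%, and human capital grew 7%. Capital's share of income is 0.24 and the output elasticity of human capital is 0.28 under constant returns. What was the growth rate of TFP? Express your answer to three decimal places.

TFP growth was 3.444%.

Labor's share = 1 − 0.24 − 0.28 = 0.48.
Capital: 0.24 × (-1.7) = -0.408 pp.
Human capital: 0.28 × 7 = 1.96 pp.
Total hours worked: 0.48 × 4.8 = 2.304 pp.
TFP growth = 7.3 − 3.856 = 3.444%.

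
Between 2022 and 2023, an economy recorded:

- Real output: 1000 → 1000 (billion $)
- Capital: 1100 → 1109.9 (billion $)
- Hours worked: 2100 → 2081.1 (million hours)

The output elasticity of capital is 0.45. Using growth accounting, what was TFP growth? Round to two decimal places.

Real output growth = (1000 − 1000) / 1000 = 0%.
Capital growth = (1109.9 − 1100) / 1100 = 0.9%.
Hours worked growth = (2081.1 − 2100) / 2100 = -0.9%.
Labor's share = 1 − 0.45 = 0.55.
Capital: 0.45 × 0.9 = 0.405 pp.
Hours worked: 0.55 × (-0.9) = -0.495 pp.
TFP growth = 0 + 0.09 = 0.09%.

TFP growth was 0.09%.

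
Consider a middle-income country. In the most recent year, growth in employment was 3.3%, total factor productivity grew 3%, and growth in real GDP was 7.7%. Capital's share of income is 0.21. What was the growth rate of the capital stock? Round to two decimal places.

Labor's share = 1 − 0.21 = 0.79.
gY = gA + 0.79×3.3 + 0.21×g.
0.21×g = 7.7 − 3 − 2.607 = 2.093.
g = 2.093 / 0.21 = 9.9667%.

The capital stock grew 9.97%.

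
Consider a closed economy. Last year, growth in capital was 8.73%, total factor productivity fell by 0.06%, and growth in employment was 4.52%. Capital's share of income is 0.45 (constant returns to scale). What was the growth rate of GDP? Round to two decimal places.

Labor's share = 1 − 0.45 = 0.55.
Capital: 0.45 × 8.73 = 3.9285 pp.
Employment: 0.55 × 4.52 = 2.486 pp.
Output growth = -0.06 + 6.4145 = 6.3545%.

6.35%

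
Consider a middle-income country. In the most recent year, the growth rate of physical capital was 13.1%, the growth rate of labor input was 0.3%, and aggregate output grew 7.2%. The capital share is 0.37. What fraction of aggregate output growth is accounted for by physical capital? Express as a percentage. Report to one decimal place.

Physical capital contributed 0.37 × 13.1 = 4.847 pp.
Share of growth = 4.847 / 7.2 × 100 = 67.319%.

67.3%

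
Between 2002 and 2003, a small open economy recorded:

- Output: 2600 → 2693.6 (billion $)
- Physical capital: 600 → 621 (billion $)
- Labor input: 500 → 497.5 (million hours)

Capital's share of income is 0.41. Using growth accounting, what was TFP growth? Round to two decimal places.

2.46%

Output growth = (2693.6 − 2600) / 2600 = 3.6%.
Physical capital growth = (621 − 600) / 600 = 3.5%.
Labor input growth = (497.5 − 500) / 500 = -0.5%.
Labor's share = 1 − 0.41 = 0.59.
Physical capital: 0.41 × 3.5 = 1.435 pp.
Labor input: 0.59 × (-0.5) = -0.295 pp.
TFP growth = 3.6 − 1.14 = 2.46%.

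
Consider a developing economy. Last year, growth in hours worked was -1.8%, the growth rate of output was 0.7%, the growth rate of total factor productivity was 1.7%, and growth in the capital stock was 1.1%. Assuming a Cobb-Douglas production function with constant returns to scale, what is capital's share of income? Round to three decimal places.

gY = gA + α·gK + (1−α)·gL, so gY − gA − gL = α(gK − gL).
0.7 − 1.7 + 1.8 = α × (1.1 − (-1.8)).
0.8 = 2.9 α, so α = 0.27586.

0.276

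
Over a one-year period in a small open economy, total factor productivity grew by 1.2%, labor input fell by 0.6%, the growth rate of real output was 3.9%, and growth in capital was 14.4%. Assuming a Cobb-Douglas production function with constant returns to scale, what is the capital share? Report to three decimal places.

0.220

gY = gA + α·gK + (1−α)·gL, so gY − gA − gL = α(gK − gL).
3.9 − 1.2 + 0.6 = α × (14.4 − (-0.6)).
3.3 = 15 α, so α = 0.22.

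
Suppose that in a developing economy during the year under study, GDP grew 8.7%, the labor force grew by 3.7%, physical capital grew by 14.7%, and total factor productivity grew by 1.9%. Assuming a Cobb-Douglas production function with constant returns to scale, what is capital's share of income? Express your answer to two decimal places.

gY = gA + α·gK + (1−α)·gL, so gY − gA − gL = α(gK − gL).
8.7 − 1.9 − 3.7 = α × (14.7 − 3.7).
3.1 = 11 α, so α = 0.2818.

Capital's share of income is 0.28.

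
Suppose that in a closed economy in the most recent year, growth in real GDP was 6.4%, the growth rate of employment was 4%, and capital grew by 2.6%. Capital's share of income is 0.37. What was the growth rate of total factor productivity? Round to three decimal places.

2.918%

Labor's share = 1 − 0.37 = 0.63.
Capital: 0.37 × 2.6 = 0.962 pp.
Employment: 0.63 × 4 = 2.52 pp.
TFP growth = 6.4 − 3.482 = 2.918%.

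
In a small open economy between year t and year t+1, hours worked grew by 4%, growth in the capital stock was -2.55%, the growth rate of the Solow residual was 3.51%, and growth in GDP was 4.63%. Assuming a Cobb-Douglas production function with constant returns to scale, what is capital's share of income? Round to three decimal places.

α = 0.440

gY = gA + α·gK + (1−α)·gL, so gY − gA − gL = α(gK − gL).
4.63 − 3.51 − 4 = α × (-2.55 − 4).
-2.88 = -6.55 α, so α = 0.43969.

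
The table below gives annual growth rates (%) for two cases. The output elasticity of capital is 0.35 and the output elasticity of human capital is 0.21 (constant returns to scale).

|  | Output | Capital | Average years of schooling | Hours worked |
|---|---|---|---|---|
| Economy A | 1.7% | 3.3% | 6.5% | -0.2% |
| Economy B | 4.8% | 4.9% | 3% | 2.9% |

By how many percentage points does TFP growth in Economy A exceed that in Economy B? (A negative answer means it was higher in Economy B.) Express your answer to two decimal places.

-1.91 percentage points

Labor's share = 1 − 0.35 − 0.21 = 0.44.
Economy A: TFP = 1.7 − 1.155 − 1.365 + 0.088 = -0.732%.
Economy B: TFP = 4.8 − 1.715 − 0.63 − 1.276 = 1.179%.
Difference = -0.732 − (1.179) = -1.911 pp.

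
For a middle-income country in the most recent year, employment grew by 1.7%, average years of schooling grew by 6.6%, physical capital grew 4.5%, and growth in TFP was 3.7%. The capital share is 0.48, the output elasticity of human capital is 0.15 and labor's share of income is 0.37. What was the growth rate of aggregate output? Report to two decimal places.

Labor's share = 1 − 0.48 − 0.15 = 0.37.
Physical capital: 0.48 × 4.5 = 2.16 pp.
Average years of schooling: 0.15 × 6.6 = 0.99 pp.
Employment: 0.37 × 1.7 = 0.629 pp.
Output growth = 3.7 + 3.779 = 7.479%.

Aggregate output grew 7.48%.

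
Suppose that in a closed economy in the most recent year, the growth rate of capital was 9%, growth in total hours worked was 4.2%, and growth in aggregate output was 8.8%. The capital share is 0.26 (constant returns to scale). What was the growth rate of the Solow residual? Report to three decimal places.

The Solow residual growth was 3.352%.

Labor's share = 1 − 0.26 = 0.74.
Capital: 0.26 × 9 = 2.34 pp.
Total hours worked: 0.74 × 4.2 = 3.108 pp.
TFP growth = 8.8 − 5.448 = 3.352%.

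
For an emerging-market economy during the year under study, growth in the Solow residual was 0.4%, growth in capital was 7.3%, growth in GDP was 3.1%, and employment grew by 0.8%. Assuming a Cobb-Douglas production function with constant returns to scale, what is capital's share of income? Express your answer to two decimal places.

gY = gA + α·gK + (1−α)·gL, so gY − gA − gL = α(gK − gL).
3.1 − 0.4 − 0.8 = α × (7.3 − 0.8).
1.9 = 6.5 α, so α = 0.2923.

α = 0.29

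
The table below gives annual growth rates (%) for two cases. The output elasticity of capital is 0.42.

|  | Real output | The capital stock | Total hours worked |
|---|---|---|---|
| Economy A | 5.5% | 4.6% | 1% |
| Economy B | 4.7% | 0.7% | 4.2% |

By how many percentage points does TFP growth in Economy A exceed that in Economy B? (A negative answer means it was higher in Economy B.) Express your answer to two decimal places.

Labor's share = 1 − 0.42 = 0.58.
Economy A: TFP = 5.5 − 1.932 − 0.58 = 2.988%.
Economy B: TFP = 4.7 − 0.294 − 2.436 = 1.97%.
Difference = 2.988 − (1.97) = 1.018 pp.

1.02 percentage points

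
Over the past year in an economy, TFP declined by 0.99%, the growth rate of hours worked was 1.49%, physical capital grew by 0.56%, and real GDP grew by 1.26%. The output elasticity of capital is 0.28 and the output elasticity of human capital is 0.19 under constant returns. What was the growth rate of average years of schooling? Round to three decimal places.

Average years of schooling growth was 6.861%.

Labor's share = 1 − 0.28 − 0.19 = 0.53.
gY = gA + 0.28×0.56 + 0.53×1.49 + 0.19×g.
0.19×g = 1.26 + 0.99 − 0.9465 = 1.3035.
g = 1.3035 / 0.19 = 6.86053%.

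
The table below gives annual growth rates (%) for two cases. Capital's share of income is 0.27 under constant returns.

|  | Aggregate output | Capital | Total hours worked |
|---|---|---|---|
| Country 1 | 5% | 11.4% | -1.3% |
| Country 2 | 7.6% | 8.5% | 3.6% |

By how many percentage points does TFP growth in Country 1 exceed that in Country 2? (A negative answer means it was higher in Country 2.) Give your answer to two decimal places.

Labor's share = 1 − 0.27 = 0.73.
Country 1: TFP = 5 − 3.078 + 0.949 = 2.871%.
Country 2: TFP = 7.6 − 2.295 − 2.628 = 2.677%.
Difference = 2.871 − (2.677) = 0.194 pp.

0.19 percentage points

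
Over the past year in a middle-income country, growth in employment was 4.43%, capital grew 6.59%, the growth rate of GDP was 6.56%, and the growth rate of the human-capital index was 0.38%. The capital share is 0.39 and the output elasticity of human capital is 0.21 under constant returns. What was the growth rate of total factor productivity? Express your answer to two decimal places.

Total factor productivity grew 2.14%.

Labor's share = 1 − 0.39 − 0.21 = 0.4.
Capital: 0.39 × 6.59 = 2.5701 pp.
The human-capital index: 0.21 × 0.38 = 0.0798 pp.
Employment: 0.4 × 4.43 = 1.772 pp.
TFP growth = 6.56 − 4.4219 = 2.1381%.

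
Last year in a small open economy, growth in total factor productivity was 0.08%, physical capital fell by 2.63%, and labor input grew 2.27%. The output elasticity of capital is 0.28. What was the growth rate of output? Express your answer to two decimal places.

Labor's share = 1 − 0.28 = 0.72.
Physical capital: 0.28 × (-2.63) = -0.7364 pp.
Labor input: 0.72 × 2.27 = 1.6344 pp.
Output growth = 0.08 + 0.898 = 0.978%.

0.98%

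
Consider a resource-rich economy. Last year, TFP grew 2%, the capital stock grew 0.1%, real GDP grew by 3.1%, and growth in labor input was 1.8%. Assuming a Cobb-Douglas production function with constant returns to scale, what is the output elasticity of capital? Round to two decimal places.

0.41

gY = gA + α·gK + (1−α)·gL, so gY − gA − gL = α(gK − gL).
3.1 − 2 − 1.8 = α × (0.1 − 1.8).
-0.7 = -1.7 α, so α = 0.4118.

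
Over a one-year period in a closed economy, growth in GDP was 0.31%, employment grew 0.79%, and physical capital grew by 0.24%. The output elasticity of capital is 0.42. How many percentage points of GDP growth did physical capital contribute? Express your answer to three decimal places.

0.101 percentage points

Contribution = share × growth = 0.42 × 0.24 = 0.1008 pp.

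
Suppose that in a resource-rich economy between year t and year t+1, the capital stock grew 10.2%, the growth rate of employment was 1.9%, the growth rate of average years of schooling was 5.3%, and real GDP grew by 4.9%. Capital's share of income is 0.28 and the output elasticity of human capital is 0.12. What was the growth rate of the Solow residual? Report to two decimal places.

Labor's share = 1 − 0.28 − 0.12 = 0.6.
The capital stock: 0.28 × 10.2 = 2.856 pp.
Average years of schooling: 0.12 × 5.3 = 0.636 pp.
Employment: 0.6 × 1.9 = 1.14 pp.
TFP growth = 4.9 − 4.632 = 0.268%.

0.27%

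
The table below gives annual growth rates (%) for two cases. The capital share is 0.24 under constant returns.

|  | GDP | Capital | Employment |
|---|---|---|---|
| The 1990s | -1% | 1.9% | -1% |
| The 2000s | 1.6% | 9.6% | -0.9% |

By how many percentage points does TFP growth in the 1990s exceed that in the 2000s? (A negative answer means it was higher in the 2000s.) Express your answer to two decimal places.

Labor's share = 1 − 0.24 = 0.76.
The 1990s: TFP = -1 − 0.456 + 0.76 = -0.696%.
The 2000s: TFP = 1.6 − 2.304 + 0.684 = -0.02%.
Difference = -0.696 − (-0.02) = -0.676 pp.

-0.68 percentage points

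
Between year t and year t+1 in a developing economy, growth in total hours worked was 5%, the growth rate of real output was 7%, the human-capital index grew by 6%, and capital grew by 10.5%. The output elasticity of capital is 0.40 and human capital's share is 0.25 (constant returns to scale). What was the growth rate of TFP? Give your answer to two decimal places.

-0.45%

Labor's share = 1 − 0.4 − 0.25 = 0.35.
Capital: 0.4 × 10.5 = 4.2 pp.
The human-capital index: 0.25 × 6 = 1.5 pp.
Total hours worked: 0.35 × 5 = 1.75 pp.
TFP growth = 7 − 7.45 = -0.45%.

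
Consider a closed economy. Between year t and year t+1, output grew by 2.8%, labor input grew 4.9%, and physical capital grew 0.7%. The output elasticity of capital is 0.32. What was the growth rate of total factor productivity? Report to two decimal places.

Labor's share = 1 − 0.32 = 0.68.
Physical capital: 0.32 × 0.7 = 0.224 pp.
Labor input: 0.68 × 4.9 = 3.332 pp.
TFP growth = 2.8 − 3.556 = -0.756%.

-0.76%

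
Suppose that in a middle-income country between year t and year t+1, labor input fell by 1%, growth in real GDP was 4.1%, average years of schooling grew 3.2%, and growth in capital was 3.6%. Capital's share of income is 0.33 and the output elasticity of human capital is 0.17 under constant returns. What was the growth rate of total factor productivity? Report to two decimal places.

2.87%

Labor's share = 1 − 0.33 − 0.17 = 0.5.
Capital: 0.33 × 3.6 = 1.188 pp.
Average years of schooling: 0.17 × 3.2 = 0.544 pp.
Labor input: 0.5 × (-1) = -0.5 pp.
TFP growth = 4.1 − 1.232 = 2.868%.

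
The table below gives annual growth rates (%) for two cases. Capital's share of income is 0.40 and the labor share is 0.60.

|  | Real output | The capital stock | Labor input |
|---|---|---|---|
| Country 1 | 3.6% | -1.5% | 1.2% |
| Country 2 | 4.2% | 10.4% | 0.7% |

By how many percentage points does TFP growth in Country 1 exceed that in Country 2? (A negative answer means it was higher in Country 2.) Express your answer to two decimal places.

Labor's share = 1 − 0.4 = 0.6.
Country 1: TFP = 3.6 + 0.6 − 0.72 = 3.48%.
Country 2: TFP = 4.2 − 4.16 − 0.42 = -0.38%.
Difference = 3.48 − (-0.38) = 3.86 pp.

3.86 percentage points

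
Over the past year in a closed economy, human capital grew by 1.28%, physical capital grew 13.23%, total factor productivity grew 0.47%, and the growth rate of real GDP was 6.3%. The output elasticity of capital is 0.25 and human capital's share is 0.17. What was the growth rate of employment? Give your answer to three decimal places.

Labor's share = 1 − 0.25 − 0.17 = 0.58.
gY = gA + 0.25×13.23 + 0.17×1.28 + 0.58×g.
0.58×g = 6.3 − 0.47 − 3.5251 = 2.3049.
g = 2.3049 / 0.58 = 3.97397%.

Employment grew 3.974%.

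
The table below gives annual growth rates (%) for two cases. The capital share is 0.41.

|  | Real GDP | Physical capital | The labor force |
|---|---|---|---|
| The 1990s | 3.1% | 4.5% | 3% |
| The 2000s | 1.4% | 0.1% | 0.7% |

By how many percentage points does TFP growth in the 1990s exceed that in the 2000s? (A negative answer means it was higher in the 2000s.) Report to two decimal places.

Labor's share = 1 − 0.41 = 0.59.
The 1990s: TFP = 3.1 − 1.845 − 1.77 = -0.515%.
The 2000s: TFP = 1.4 − 0.041 − 0.413 = 0.946%.
Difference = -0.515 − (0.946) = -1.461 pp.

-1.46 percentage points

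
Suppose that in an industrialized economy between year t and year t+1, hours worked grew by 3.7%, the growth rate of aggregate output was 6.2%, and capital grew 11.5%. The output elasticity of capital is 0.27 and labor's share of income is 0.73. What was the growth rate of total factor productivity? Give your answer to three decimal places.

Labor's share = 1 − 0.27 = 0.73.
Capital: 0.27 × 11.5 = 3.105 pp.
Hours worked: 0.73 × 3.7 = 2.701 pp.
TFP growth = 6.2 − 5.806 = 0.394%.

Total factor productivity growth was 0.394%.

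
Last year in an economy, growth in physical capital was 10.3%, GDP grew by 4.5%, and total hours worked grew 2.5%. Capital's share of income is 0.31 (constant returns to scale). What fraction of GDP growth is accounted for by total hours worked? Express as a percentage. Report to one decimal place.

38.3%

Labor's share = 1 − 0.31 = 0.69.
Total hours worked contributed 0.69 × 2.5 = 1.725 pp.
Share of growth = 1.725 / 4.5 × 100 = 38.333%.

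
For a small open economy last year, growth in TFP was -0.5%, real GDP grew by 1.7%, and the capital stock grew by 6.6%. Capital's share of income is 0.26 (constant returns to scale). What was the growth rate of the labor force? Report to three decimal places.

0.654%

Labor's share = 1 − 0.26 = 0.74.
gY = gA + 0.26×6.6 + 0.74×g.
0.74×g = 1.7 + 0.5 − 1.716 = 0.484.
g = 0.484 / 0.74 = 0.65405%.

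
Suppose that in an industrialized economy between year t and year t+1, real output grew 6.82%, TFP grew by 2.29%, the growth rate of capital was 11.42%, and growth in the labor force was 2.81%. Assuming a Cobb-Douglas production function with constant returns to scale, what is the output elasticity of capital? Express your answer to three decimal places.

α = 0.200

gY = gA + α·gK + (1−α)·gL, so gY − gA − gL = α(gK − gL).
6.82 − 2.29 − 2.81 = α × (11.42 − 2.81).
1.72 = 8.61 α, so α = 0.19977.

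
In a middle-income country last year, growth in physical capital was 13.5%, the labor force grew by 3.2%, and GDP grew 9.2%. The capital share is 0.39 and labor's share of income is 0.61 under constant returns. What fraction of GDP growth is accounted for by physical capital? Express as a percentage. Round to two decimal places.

Physical capital contributed 0.39 × 13.5 = 5.265 pp.
Share of growth = 5.265 / 9.2 × 100 = 57.2283%.

57.23%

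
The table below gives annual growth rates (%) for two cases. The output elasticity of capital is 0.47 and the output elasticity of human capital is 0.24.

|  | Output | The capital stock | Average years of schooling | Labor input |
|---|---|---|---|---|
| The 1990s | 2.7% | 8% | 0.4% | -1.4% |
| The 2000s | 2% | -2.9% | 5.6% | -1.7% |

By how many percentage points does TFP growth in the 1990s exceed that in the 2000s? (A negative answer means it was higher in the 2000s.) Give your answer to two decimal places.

-3.26 percentage points

Labor's share = 1 − 0.47 − 0.24 = 0.29.
The 1990s: TFP = 2.7 − 3.76 − 0.096 + 0.406 = -0.75%.
The 2000s: TFP = 2 + 1.363 − 1.344 + 0.493 = 2.512%.
Difference = -0.75 − (2.512) = -3.262 pp.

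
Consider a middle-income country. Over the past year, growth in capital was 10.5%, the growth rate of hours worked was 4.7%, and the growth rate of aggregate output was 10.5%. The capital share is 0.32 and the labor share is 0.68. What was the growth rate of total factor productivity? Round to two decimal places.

Labor's share = 1 − 0.32 = 0.68.
Capital: 0.32 × 10.5 = 3.36 pp.
Hours worked: 0.68 × 4.7 = 3.196 pp.
TFP growth = 10.5 − 6.556 = 3.944%.

3.94%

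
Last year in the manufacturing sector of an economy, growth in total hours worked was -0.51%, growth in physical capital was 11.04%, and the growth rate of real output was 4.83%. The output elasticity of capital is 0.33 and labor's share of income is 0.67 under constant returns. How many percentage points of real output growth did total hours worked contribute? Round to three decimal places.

-0.342 pp

Labor's share = 1 − 0.33 = 0.67.
Contribution = share × growth = 0.67 × (-0.51) = -0.3417 pp.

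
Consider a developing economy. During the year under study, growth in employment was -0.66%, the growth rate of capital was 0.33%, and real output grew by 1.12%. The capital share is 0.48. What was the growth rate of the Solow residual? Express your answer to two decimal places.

Labor's share = 1 − 0.48 = 0.52.
Capital: 0.48 × 0.33 = 0.1584 pp.
Employment: 0.52 × (-0.66) = -0.3432 pp.
TFP growth = 1.12 + 0.1848 = 1.3048%.

1.30%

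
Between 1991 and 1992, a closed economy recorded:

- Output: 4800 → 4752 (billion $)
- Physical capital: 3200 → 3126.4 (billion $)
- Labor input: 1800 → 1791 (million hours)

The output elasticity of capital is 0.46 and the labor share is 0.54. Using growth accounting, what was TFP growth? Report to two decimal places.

TFP growth was 0.33%.

Output growth = (4752 − 4800) / 4800 = -1%.
Physical capital growth = (3126.4 − 3200) / 3200 = -2.3%.
Labor input growth = (1791 − 1800) / 1800 = -0.5%.
Labor's share = 1 − 0.46 = 0.54.
Physical capital: 0.46 × (-2.3) = -1.058 pp.
Labor input: 0.54 × (-0.5) = -0.27 pp.
TFP growth = -1 + 1.328 = 0.328%.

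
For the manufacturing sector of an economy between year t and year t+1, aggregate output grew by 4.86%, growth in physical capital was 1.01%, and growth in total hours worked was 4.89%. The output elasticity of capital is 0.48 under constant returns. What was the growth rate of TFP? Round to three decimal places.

Labor's share = 1 − 0.48 = 0.52.
Physical capital: 0.48 × 1.01 = 0.4848 pp.
Total hours worked: 0.52 × 4.89 = 2.5428 pp.
TFP growth = 4.86 − 3.0276 = 1.8324%.

1.832%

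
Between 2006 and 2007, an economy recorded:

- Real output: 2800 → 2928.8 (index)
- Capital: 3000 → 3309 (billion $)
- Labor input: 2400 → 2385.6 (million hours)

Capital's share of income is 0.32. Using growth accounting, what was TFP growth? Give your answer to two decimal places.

1.71%

Real output growth = (2928.8 − 2800) / 2800 = 4.6%.
Capital growth = (3309 − 3000) / 3000 = 10.3%.
Labor input growth = (2385.6 − 2400) / 2400 = -0.6%.
Labor's share = 1 − 0.32 = 0.68.
Capital: 0.32 × 10.3 = 3.296 pp.
Labor input: 0.68 × (-0.6) = -0.408 pp.
TFP growth = 4.6 − 2.888 = 1.712%.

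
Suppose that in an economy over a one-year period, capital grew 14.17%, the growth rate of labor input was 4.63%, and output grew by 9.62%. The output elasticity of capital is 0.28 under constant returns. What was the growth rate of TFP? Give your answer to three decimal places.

2.319%

Labor's share = 1 − 0.28 = 0.72.
Capital: 0.28 × 14.17 = 3.9676 pp.
Labor input: 0.72 × 4.63 = 3.3336 pp.
TFP growth = 9.62 − 7.3012 = 2.3188%.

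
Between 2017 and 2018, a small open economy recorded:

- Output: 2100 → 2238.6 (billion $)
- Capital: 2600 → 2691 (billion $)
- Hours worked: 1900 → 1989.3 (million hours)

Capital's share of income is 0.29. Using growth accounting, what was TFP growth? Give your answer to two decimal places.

Output growth = (2238.6 − 2100) / 2100 = 6.6%.
Capital growth = (2691 − 2600) / 2600 = 3.5%.
Hours worked growth = (1989.3 − 1900) / 1900 = 4.7%.
Labor's share = 1 − 0.29 = 0.71.
Capital: 0.29 × 3.5 = 1.015 pp.
Hours worked: 0.71 × 4.7 = 3.337 pp.
TFP growth = 6.6 − 4.352 = 2.248%.

2.25%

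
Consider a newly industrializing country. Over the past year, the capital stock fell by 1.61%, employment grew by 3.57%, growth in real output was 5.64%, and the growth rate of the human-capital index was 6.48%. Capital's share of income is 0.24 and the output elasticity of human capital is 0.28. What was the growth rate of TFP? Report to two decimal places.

Labor's share = 1 − 0.24 − 0.28 = 0.48.
The capital stock: 0.24 × (-1.61) = -0.3864 pp.
The human-capital index: 0.28 × 6.48 = 1.8144 pp.
Employment: 0.48 × 3.57 = 1.7136 pp.
TFP growth = 5.64 − 3.1416 = 2.4984%.

2.50%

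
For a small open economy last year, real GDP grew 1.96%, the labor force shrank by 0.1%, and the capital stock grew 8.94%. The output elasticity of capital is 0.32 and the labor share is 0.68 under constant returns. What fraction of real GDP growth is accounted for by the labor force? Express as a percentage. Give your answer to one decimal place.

Labor's share = 1 − 0.32 = 0.68.
The labor force contributed 0.68 × (-0.1) = -0.068 pp.
Share of growth = -0.068 / 1.96 × 100 = -3.469%.

The labor force accounted for -3.5% of growth.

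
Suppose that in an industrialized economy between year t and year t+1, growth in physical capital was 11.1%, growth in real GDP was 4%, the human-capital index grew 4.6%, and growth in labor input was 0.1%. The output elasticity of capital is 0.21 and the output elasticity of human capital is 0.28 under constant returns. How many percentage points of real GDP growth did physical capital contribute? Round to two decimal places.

2.33 percentage points

Contribution = share × growth = 0.21 × 11.1 = 2.331 pp.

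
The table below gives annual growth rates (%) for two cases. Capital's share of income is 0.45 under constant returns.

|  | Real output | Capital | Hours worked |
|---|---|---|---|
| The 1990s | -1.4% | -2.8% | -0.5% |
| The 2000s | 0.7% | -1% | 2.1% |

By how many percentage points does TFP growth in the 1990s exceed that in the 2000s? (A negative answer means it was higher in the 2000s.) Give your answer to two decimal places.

0.14 percentage points

Labor's share = 1 − 0.45 = 0.55.
The 1990s: TFP = -1.4 + 1.26 + 0.275 = 0.135%.
The 2000s: TFP = 0.7 + 0.45 − 1.155 = -0.005%.
Difference = 0.135 − (-0.005) = 0.14 pp.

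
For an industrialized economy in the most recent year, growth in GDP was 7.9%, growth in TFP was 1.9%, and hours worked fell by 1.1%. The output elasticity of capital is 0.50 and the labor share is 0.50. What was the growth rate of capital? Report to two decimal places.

13.10%

Labor's share = 1 − 0.5 = 0.5.
gY = gA + 0.5×(-1.1) + 0.5×g.
0.5×g = 7.9 − 1.9 + 0.55 = 6.55.
g = 6.55 / 0.5 = 13.1%.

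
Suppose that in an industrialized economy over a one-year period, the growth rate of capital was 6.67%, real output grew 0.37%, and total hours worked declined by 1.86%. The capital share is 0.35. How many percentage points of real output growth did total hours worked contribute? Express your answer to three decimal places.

-1.209 pp

Labor's share = 1 − 0.35 = 0.65.
Contribution = share × growth = 0.65 × (-1.86) = -1.209 pp.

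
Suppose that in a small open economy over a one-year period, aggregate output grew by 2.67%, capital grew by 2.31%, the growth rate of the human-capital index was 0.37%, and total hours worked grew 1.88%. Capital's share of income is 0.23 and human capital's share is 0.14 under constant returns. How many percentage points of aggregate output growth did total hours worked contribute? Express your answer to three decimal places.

1.184 pp

Labor's share = 1 − 0.23 − 0.14 = 0.63.
Contribution = share × growth = 0.63 × 1.88 = 1.1844 pp.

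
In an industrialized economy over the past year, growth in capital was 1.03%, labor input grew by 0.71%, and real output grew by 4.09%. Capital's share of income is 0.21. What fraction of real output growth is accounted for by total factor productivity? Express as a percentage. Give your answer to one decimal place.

81.0%

Labor's share = 1 − 0.21 = 0.79.
Capital: 0.21 × 1.03 = 0.2163 pp.
Labor input: 0.79 × 0.71 = 0.5609 pp.
TFP growth = 4.09 − 0.7772 = 3.3128%.
TFP share of growth = 3.3128 / 4.09 × 100 = 80.998%.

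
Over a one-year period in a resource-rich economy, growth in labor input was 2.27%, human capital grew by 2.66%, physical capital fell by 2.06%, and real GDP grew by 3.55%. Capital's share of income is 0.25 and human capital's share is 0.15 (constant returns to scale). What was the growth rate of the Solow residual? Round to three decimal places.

2.304%

Labor's share = 1 − 0.25 − 0.15 = 0.6.
Physical capital: 0.25 × (-2.06) = -0.515 pp.
Human capital: 0.15 × 2.66 = 0.399 pp.
Labor input: 0.6 × 2.27 = 1.362 pp.
TFP growth = 3.55 − 1.246 = 2.304%.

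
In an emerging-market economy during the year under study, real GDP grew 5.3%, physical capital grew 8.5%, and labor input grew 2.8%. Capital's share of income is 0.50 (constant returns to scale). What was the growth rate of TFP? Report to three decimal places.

-0.350%

Labor's share = 1 − 0.5 = 0.5.
Physical capital: 0.5 × 8.5 = 4.25 pp.
Labor input: 0.5 × 2.8 = 1.4 pp.
TFP growth = 5.3 − 5.65 = -0.35%.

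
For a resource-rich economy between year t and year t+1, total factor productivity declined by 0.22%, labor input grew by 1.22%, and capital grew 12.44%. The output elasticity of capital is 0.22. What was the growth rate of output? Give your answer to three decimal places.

Labor's share = 1 − 0.22 = 0.78.
Capital: 0.22 × 12.44 = 2.7368 pp.
Labor input: 0.78 × 1.22 = 0.9516 pp.
Output growth = -0.22 + 3.6884 = 3.4684%.

Output growth was 3.468%.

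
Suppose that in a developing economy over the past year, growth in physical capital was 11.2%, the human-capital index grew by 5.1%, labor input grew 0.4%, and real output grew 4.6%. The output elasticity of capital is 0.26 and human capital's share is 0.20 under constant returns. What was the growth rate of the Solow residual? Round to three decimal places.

Labor's share = 1 − 0.26 − 0.2 = 0.54.
Physical capital: 0.26 × 11.2 = 2.912 pp.
The human-capital index: 0.2 × 5.1 = 1.02 pp.
Labor input: 0.54 × 0.4 = 0.216 pp.
TFP growth = 4.6 − 4.148 = 0.452%.

0.452%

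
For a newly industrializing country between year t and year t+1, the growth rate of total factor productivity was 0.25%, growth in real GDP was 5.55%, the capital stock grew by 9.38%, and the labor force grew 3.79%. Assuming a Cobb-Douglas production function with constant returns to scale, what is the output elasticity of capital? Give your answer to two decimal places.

The output elasticity of capital is 0.27.

gY = gA + α·gK + (1−α)·gL, so gY − gA − gL = α(gK − gL).
5.55 − 0.25 − 3.79 = α × (9.38 − 3.79).
1.51 = 5.59 α, so α = 0.2701.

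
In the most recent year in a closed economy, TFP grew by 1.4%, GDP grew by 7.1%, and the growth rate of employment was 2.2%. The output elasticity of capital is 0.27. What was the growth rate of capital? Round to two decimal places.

15.16%

Labor's share = 1 − 0.27 = 0.73.
gY = gA + 0.73×2.2 + 0.27×g.
0.27×g = 7.1 − 1.4 − 1.606 = 4.094.
g = 4.094 / 0.27 = 15.163%.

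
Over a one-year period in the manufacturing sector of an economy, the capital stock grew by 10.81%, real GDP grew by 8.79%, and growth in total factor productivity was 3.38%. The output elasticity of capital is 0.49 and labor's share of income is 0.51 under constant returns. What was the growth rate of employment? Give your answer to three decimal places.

Employment grew 0.222%.

Labor's share = 1 − 0.49 = 0.51.
gY = gA + 0.49×10.81 + 0.51×g.
0.51×g = 8.79 − 3.38 − 5.2969 = 0.1131.
g = 0.1131 / 0.51 = 0.22176%.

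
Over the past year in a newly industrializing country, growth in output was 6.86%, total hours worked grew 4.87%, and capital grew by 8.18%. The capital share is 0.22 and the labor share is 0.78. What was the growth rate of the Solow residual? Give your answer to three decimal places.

The Solow residual growth was 1.262%.

Labor's share = 1 − 0.22 = 0.78.
Capital: 0.22 × 8.18 = 1.7996 pp.
Total hours worked: 0.78 × 4.87 = 3.7986 pp.
TFP growth = 6.86 − 5.5982 = 1.2618%.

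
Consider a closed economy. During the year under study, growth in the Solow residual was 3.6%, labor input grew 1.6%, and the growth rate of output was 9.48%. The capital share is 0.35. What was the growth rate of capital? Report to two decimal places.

Capital growth was 13.83%.

Labor's share = 1 − 0.35 = 0.65.
gY = gA + 0.65×1.6 + 0.35×g.
0.35×g = 9.48 − 3.6 − 1.04 = 4.84.
g = 4.84 / 0.35 = 13.8286%.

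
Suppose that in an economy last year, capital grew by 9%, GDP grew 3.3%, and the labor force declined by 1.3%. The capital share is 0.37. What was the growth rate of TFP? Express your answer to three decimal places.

Labor's share = 1 − 0.37 = 0.63.
Capital: 0.37 × 9 = 3.33 pp.
The labor force: 0.63 × (-1.3) = -0.819 pp.
TFP growth = 3.3 − 2.511 = 0.789%.

TFP grew 0.789%.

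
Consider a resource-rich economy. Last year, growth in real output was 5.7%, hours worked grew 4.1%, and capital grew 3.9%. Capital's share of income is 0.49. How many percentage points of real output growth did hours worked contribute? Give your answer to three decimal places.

2.091 pp

Labor's share = 1 − 0.49 = 0.51.
Contribution = share × growth = 0.51 × 4.1 = 2.091 pp.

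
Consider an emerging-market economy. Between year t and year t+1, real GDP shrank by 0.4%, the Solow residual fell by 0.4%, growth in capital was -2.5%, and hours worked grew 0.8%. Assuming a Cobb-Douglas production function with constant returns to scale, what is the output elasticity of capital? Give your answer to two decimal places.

gY = gA + α·gK + (1−α)·gL, so gY − gA − gL = α(gK − gL).
-0.4 + 0.4 − 0.8 = α × (-2.5 − 0.8).
-0.8 = -3.3 α, so α = 0.2424.

0.24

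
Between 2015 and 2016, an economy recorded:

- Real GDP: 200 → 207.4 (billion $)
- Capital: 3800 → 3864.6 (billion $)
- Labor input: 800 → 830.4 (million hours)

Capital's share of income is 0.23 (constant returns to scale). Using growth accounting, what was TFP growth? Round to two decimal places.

Real GDP growth = (207.4 − 200) / 200 = 3.7%.
Capital growth = (3864.6 − 3800) / 3800 = 1.7%.
Labor input growth = (830.4 − 800) / 800 = 3.8%.
Labor's share = 1 − 0.23 = 0.77.
Capital: 0.23 × 1.7 = 0.391 pp.
Labor input: 0.77 × 3.8 = 2.926 pp.
TFP growth = 3.7 − 3.317 = 0.383%.

0.38%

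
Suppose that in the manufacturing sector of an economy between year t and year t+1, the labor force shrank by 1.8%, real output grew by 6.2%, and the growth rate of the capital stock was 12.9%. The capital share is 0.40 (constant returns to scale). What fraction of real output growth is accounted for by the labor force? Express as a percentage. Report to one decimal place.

-17.4%

Labor's share = 1 − 0.4 = 0.6.
The labor force contributed 0.6 × (-1.8) = -1.08 pp.
Share of growth = -1.08 / 6.2 × 100 = -17.419%.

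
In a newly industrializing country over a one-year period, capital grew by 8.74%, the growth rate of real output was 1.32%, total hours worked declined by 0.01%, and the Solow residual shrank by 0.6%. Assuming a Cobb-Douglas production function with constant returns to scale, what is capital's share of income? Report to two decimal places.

gY = gA + α·gK + (1−α)·gL, so gY − gA − gL = α(gK − gL).
1.32 + 0.6 + 0.01 = α × (8.74 − (-0.01)).
1.93 = 8.75 α, so α = 0.2206.

0.22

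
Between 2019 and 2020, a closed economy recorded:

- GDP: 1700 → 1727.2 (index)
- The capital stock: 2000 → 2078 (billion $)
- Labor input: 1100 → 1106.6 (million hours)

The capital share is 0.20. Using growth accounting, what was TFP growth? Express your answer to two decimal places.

GDP growth = (1727.2 − 1700) / 1700 = 1.6%.
The capital stock growth = (2078 − 2000) / 2000 = 3.9%.
Labor input growth = (1106.6 − 1100) / 1100 = 0.6%.
Labor's share = 1 − 0.2 = 0.8.
The capital stock: 0.2 × 3.9 = 0.78 pp.
Labor input: 0.8 × 0.6 = 0.48 pp.
TFP growth = 1.6 − 1.26 = 0.34%.

TFP grew 0.34%.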